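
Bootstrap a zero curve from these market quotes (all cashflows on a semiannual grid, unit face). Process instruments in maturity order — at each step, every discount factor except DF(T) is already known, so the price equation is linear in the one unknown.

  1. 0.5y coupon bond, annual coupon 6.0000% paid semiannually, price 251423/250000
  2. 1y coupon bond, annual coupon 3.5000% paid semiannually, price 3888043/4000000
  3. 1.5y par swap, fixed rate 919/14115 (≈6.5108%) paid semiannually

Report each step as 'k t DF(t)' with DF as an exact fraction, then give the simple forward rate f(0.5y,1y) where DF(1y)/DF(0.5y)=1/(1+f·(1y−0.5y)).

1 1/2 2441/2500
2 1 1877/2000
3 3/2 9081/10000
f(0.5y,1y) = ((2441/2500)/(1877/2000) − 1)/(1/2) = 758/9385 ≈ 8.0767%

step 1 [0.5y] bond c/2=3/100: DF=(251423/250000 − 3/100·(0))/(1+3/100) = 2441/2500 ≈ 0.976400
step 2 [1y] bond c/2=7/400: DF=(3888043/4000000 − 7/400·(0.976400))/(1+7/400) = 1877/2000 ≈ 0.938500
step 3 [1.5y] swap r/2=919/28230: DF=(1 − 919/28230·(0.976400+0.938500))/(1+919/28230) = 9081/10000 ≈ 0.908100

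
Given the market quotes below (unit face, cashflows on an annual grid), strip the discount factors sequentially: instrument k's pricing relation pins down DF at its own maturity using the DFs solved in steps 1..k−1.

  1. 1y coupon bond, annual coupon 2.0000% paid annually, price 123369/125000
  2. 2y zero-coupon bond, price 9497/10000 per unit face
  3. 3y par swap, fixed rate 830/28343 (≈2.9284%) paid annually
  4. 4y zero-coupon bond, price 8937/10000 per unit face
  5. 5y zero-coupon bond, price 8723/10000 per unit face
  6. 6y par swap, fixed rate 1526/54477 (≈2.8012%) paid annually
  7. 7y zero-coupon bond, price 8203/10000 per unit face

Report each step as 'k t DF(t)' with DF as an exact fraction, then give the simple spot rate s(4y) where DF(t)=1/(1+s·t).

step 1 [1y] bond c/1=1/50: DF=(123369/125000 − 1/50·(0))/(1+1/50) = 2419/2500 ≈ 0.967600
step 2 [2y] zero: DF = P = 9497/10000 ≈ 0.949700
step 3 [3y] swap r/1=830/28343: DF=(1 − 830/28343·(0.967600+0.949700))/(1+830/28343) = 917/1000 ≈ 0.917000
step 4 [4y] zero: DF = P = 8937/10000 ≈ 0.893700
step 5 [5y] zero: DF = P = 8723/10000 ≈ 0.872300
step 6 [6y] swap r/1=1526/54477: DF=(1 − 1526/54477·(0.967600+0.949700+0.917000+0.893700+0.872300))/(1+1526/54477) = 4237/5000 ≈ 0.847400
step 7 [7y] zero: DF = P = 8203/10000 ≈ 0.820300

1 1 2419/2500
2 2 9497/10000
3 3 917/1000
4 4 8937/10000
5 5 8723/10000
6 6 4237/5000
7 7 8203/10000
s(4y) = (1/(8937/10000) − 1)/(4) = 1063/35748 ≈ 2.9736%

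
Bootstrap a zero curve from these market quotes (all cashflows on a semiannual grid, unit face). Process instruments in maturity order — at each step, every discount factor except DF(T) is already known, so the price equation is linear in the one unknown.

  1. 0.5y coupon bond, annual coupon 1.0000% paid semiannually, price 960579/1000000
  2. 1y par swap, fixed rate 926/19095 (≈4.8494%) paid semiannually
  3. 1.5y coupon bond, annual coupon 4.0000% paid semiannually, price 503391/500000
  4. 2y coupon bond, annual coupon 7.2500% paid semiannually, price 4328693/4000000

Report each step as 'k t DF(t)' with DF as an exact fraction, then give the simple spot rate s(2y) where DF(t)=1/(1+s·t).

1 1/2 4779/5000
2 1 9537/10000
3 3/2 1187/1250
4 2 9443/10000
s(2y) = (1/(9443/10000) − 1)/(2) = 557/18886 ≈ 2.9493%

step 1 [0.5y] bond c/2=1/200: DF=(960579/1000000 − 1/200·(0))/(1+1/200) = 4779/5000 ≈ 0.955800
step 2 [1y] swap r/2=463/19095: DF=(1 − 463/19095·(0.955800))/(1+463/19095) = 9537/10000 ≈ 0.953700
step 3 [1.5y] bond c/2=1/50: DF=(503391/500000 − 1/50·(0.955800+0.953700))/(1+1/50) = 1187/1250 ≈ 0.949600
step 4 [2y] bond c/2=29/800: DF=(4328693/4000000 − 29/800·(0.955800+0.953700+0.949600))/(1+29/800) = 9443/10000 ≈ 0.944300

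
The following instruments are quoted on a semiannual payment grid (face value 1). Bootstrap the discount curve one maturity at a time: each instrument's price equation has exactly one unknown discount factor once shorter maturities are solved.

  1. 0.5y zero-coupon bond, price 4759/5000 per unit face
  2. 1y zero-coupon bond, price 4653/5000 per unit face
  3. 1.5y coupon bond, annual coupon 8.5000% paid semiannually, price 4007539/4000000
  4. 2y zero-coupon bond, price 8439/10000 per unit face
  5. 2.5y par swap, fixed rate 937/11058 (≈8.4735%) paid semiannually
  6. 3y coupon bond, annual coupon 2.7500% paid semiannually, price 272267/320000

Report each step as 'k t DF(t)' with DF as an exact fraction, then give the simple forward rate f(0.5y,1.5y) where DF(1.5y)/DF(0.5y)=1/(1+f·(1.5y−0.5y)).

1 1/2 4759/5000
2 1 4653/5000
3 3/2 8843/10000
4 2 8439/10000
5 5/2 4063/5000
6 3 7793/10000
f(0.5y,1.5y) = ((4759/5000)/(8843/10000) − 1)/(1) = 675/8843 ≈ 7.6332%

step 1 [0.5y] zero: DF = P = 4759/5000 ≈ 0.951800
step 2 [1y] zero: DF = P = 4653/5000 ≈ 0.930600
step 3 [1.5y] bond c/2=17/400: DF=(4007539/4000000 − 17/400·(0.951800+0.930600))/(1+17/400) = 8843/10000 ≈ 0.884300
step 4 [2y] zero: DF = P = 8439/10000 ≈ 0.843900
step 5 [2.5y] swap r/2=937/22116: DF=(1 − 937/22116·(0.951800+0.930600+0.884300+0.843900))/(1+937/22116) = 4063/5000 ≈ 0.812600
step 6 [3y] bond c/2=11/800: DF=(272267/320000 − 11/800·(0.951800+0.930600+0.884300+0.843900+0.812600))/(1+11/800) = 7793/10000 ≈ 0.779300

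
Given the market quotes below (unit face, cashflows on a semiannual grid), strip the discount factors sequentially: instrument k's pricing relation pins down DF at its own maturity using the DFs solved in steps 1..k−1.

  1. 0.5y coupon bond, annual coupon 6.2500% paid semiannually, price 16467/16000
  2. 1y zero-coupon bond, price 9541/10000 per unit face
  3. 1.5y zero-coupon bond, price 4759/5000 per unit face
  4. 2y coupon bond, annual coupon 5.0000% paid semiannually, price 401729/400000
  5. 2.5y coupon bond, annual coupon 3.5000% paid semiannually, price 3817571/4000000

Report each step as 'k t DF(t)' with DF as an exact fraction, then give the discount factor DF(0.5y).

1 1/2 499/500
2 1 9541/10000
3 3/2 4759/5000
4 2 909/1000
5 5/2 2181/2500
DF(0.5y) = 499/500 ≈ 0.998000

step 1 [0.5y] bond c/2=1/32: DF=(16467/16000 − 1/32·(0))/(1+1/32) = 499/500 ≈ 0.998000
step 2 [1y] zero: DF = P = 9541/10000 ≈ 0.954100
step 3 [1.5y] zero: DF = P = 4759/5000 ≈ 0.951800
step 4 [2y] bond c/2=1/40: DF=(401729/400000 − 1/40·(0.998000+0.954100+0.951800))/(1+1/40) = 909/1000 ≈ 0.909000
step 5 [2.5y] bond c/2=7/400: DF=(3817571/4000000 − 7/400·(0.998000+0.954100+0.951800+0.909000))/(1+7/400) = 2181/2500 ≈ 0.872400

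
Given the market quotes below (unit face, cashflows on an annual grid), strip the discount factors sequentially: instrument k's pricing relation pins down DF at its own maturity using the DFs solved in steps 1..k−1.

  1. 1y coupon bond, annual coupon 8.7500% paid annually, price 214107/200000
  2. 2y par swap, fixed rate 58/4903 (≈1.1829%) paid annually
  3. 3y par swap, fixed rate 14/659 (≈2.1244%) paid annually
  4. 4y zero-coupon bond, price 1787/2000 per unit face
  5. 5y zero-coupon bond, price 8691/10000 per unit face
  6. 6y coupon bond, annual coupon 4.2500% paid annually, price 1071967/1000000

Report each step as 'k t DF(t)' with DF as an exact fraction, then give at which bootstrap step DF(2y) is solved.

1 1 2461/2500
2 2 1221/1250
3 3 1173/1250
4 4 1787/2000
5 5 8691/10000
6 6 4191/5000
DF(2y) is solved at step 2

step 1 [1y] bond c/1=7/80: DF=(214107/200000 − 7/80·(0))/(1+7/80) = 2461/2500 ≈ 0.984400
step 2 [2y] swap r/1=58/4903: DF=(1 − 58/4903·(0.984400))/(1+58/4903) = 1221/1250 ≈ 0.976800
step 3 [3y] swap r/1=14/659: DF=(1 − 14/659·(0.984400+0.976800))/(1+14/659) = 1173/1250 ≈ 0.938400
step 4 [4y] zero: DF = P = 1787/2000 ≈ 0.893500
step 5 [5y] zero: DF = P = 8691/10000 ≈ 0.869100
step 6 [6y] bond c/1=17/400: DF=(1071967/1000000 − 17/400·(0.984400+0.976800+0.938400+0.893500+0.869100))/(1+17/400) = 4191/5000 ≈ 0.838200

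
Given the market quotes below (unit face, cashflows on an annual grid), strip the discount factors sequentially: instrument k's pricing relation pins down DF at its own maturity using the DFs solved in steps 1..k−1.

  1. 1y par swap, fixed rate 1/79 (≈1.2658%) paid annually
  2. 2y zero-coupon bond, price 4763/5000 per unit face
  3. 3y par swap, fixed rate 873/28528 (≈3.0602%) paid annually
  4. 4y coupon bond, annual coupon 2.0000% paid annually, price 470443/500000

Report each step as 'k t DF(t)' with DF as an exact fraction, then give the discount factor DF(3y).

1 1 79/80
2 2 4763/5000
3 3 9127/10000
4 4 1733/2000
DF(3y) = 9127/10000 ≈ 0.912700

step 1 [1y] swap r/1=1/79: DF=(1 − 1/79·(0))/(1+1/79) = 79/80 ≈ 0.987500
step 2 [2y] zero: DF = P = 4763/5000 ≈ 0.952600
step 3 [3y] swap r/1=873/28528: DF=(1 − 873/28528·(0.987500+0.952600))/(1+873/28528) = 9127/10000 ≈ 0.912700
step 4 [4y] bond c/1=1/50: DF=(470443/500000 − 1/50·(0.987500+0.952600+0.912700))/(1+1/50) = 1733/2000 ≈ 0.866500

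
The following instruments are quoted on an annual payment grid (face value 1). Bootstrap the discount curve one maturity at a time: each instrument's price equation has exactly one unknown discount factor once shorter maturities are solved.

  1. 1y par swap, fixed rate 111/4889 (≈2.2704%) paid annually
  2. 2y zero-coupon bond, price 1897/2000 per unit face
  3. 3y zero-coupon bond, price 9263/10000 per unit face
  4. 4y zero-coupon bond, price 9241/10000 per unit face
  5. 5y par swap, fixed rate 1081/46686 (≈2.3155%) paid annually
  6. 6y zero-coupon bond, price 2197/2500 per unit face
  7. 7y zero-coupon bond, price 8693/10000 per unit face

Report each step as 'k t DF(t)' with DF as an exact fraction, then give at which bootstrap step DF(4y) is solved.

step 1 [1y] swap r/1=111/4889: DF=(1 − 111/4889·(0))/(1+111/4889) = 4889/5000 ≈ 0.977800
step 2 [2y] zero: DF = P = 1897/2000 ≈ 0.948500
step 3 [3y] zero: DF = P = 9263/10000 ≈ 0.926300
step 4 [4y] zero: DF = P = 9241/10000 ≈ 0.924100
step 5 [5y] swap r/1=1081/46686: DF=(1 − 1081/46686·(0.977800+0.948500+0.926300+0.924100))/(1+1081/46686) = 8919/10000 ≈ 0.891900
step 6 [6y] zero: DF = P = 2197/2500 ≈ 0.878800
step 7 [7y] zero: DF = P = 8693/10000 ≈ 0.869300

1 1 4889/5000
2 2 1897/2000
3 3 9263/10000
4 4 9241/10000
5 5 8919/10000
6 6 2197/2500
7 7 8693/10000
DF(4y) is solved at step 4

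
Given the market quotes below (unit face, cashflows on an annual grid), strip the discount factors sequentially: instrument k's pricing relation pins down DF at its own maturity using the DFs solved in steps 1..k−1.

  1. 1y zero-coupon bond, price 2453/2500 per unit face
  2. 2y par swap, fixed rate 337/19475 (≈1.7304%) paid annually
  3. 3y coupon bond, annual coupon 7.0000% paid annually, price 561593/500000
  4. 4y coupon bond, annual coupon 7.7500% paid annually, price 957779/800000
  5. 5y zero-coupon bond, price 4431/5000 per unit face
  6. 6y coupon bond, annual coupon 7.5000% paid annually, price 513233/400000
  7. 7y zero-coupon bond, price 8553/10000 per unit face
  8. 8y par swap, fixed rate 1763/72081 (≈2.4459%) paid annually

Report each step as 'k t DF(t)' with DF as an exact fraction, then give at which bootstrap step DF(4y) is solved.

step 1 [1y] zero: DF = P = 2453/2500 ≈ 0.981200
step 2 [2y] swap r/1=337/19475: DF=(1 − 337/19475·(0.981200))/(1+337/19475) = 9663/10000 ≈ 0.966300
step 3 [3y] bond c/1=7/100: DF=(561593/500000 − 7/100·(0.981200+0.966300))/(1+7/100) = 9223/10000 ≈ 0.922300
step 4 [4y] bond c/1=31/400: DF=(957779/800000 − 31/400·(0.981200+0.966300+0.922300))/(1+31/400) = 9047/10000 ≈ 0.904700
step 5 [5y] zero: DF = P = 4431/5000 ≈ 0.886200
step 6 [6y] bond c/1=3/40: DF=(513233/400000 − 3/40·(0.981200+0.966300+0.922300+0.904700+0.886200))/(1+3/40) = 2171/2500 ≈ 0.868400
step 7 [7y] zero: DF = P = 8553/10000 ≈ 0.855300
step 8 [8y] swap r/1=1763/72081: DF=(1 − 1763/72081·(0.981200+0.966300+0.922300+0.904700+0.886200+0.868400+0.855300))/(1+1763/72081) = 8237/10000 ≈ 0.823700

1 1 2453/2500
2 2 9663/10000
3 3 9223/10000
4 4 9047/10000
5 5 4431/5000
6 6 2171/2500
7 7 8553/10000
8 8 8237/10000
DF(4y) is solved at step 4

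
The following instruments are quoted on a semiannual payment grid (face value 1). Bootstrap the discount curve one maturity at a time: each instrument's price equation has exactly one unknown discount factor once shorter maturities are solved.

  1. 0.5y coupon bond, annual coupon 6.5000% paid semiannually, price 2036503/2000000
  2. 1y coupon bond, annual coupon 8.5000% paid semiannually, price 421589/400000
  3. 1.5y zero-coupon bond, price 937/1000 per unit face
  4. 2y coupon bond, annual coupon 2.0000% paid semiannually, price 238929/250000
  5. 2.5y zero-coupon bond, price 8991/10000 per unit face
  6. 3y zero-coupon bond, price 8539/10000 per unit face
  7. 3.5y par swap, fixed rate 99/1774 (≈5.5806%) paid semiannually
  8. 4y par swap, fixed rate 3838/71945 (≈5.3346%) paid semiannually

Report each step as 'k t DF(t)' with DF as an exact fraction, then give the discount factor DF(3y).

1 1/2 4931/5000
2 1 2427/2500
3 3/2 937/1000
4 2 1147/1250
5 5/2 8991/10000
6 3 8539/10000
7 7/2 4109/5000
8 4 8081/10000
DF(3y) = 8539/10000 ≈ 0.853900

step 1 [0.5y] bond c/2=13/400: DF=(2036503/2000000 − 13/400·(0))/(1+13/400) = 4931/5000 ≈ 0.986200
step 2 [1y] bond c/2=17/400: DF=(421589/400000 − 17/400·(0.986200))/(1+17/400) = 2427/2500 ≈ 0.970800
step 3 [1.5y] zero: DF = P = 937/1000 ≈ 0.937000
step 4 [2y] bond c/2=1/100: DF=(238929/250000 − 1/100·(0.986200+0.970800+0.937000))/(1+1/100) = 1147/1250 ≈ 0.917600
step 5 [2.5y] zero: DF = P = 8991/10000 ≈ 0.899100
step 6 [3y] zero: DF = P = 8539/10000 ≈ 0.853900
step 7 [3.5y] swap r/2=99/3548: DF=(1 − 99/3548·(0.986200+0.970800+0.937000+0.917600+0.899100+0.853900))/(1+99/3548) = 4109/5000 ≈ 0.821800
step 8 [4y] swap r/2=1919/71945: DF=(1 − 1919/71945·(0.986200+0.970800+0.937000+0.917600+0.899100+0.853900+0.821800))/(1+1919/71945) = 8081/10000 ≈ 0.808100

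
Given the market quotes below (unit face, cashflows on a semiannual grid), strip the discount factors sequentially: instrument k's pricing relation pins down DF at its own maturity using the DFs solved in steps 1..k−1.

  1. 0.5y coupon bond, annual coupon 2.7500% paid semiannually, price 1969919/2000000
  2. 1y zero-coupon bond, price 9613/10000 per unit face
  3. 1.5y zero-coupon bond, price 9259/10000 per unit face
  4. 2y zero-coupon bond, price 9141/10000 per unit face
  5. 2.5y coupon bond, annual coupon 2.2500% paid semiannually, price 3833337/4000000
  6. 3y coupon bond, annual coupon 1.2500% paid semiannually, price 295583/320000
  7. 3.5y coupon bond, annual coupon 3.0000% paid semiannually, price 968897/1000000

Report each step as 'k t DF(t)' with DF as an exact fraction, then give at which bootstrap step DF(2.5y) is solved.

step 1 [0.5y] bond c/2=11/800: DF=(1969919/2000000 − 11/800·(0))/(1+11/800) = 2429/2500 ≈ 0.971600
step 2 [1y] zero: DF = P = 9613/10000 ≈ 0.961300
step 3 [1.5y] zero: DF = P = 9259/10000 ≈ 0.925900
step 4 [2y] zero: DF = P = 9141/10000 ≈ 0.914100
step 5 [2.5y] bond c/2=9/800: DF=(3833337/4000000 − 9/800·(0.971600+0.961300+0.925900+0.914100))/(1+9/800) = 9057/10000 ≈ 0.905700
step 6 [3y] bond c/2=1/160: DF=(295583/320000 − 1/160·(0.971600+0.961300+0.925900+0.914100+0.905700))/(1+1/160) = 8889/10000 ≈ 0.888900
step 7 [3.5y] bond c/2=3/200: DF=(968897/1000000 − 3/200·(0.971600+0.961300+0.925900+0.914100+0.905700+0.888900))/(1+3/200) = 8723/10000 ≈ 0.872300

1 1/2 2429/2500
2 1 9613/10000
3 3/2 9259/10000
4 2 9141/10000
5 5/2 9057/10000
6 3 8889/10000
7 7/2 8723/10000
DF(2.5y) is solved at step 5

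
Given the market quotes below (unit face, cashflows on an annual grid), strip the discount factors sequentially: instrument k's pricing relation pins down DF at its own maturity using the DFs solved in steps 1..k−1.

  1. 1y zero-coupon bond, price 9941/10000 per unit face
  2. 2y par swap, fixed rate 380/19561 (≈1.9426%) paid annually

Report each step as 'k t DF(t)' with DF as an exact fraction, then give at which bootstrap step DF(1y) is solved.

step 1 [1y] zero: DF = P = 9941/10000 ≈ 0.994100
step 2 [2y] swap r/1=380/19561: DF=(1 − 380/19561·(0.994100))/(1+380/19561) = 481/500 ≈ 0.962000

1 1 9941/10000
2 2 481/500
DF(1y) is solved at step 1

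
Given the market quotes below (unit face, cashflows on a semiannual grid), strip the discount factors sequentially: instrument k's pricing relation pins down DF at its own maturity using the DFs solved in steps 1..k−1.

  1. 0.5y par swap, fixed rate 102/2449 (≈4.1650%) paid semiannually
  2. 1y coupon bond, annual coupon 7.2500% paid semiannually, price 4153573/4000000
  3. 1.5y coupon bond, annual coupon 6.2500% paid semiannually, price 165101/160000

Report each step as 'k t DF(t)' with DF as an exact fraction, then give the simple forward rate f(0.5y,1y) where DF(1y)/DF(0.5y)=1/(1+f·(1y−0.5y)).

1 1/2 2449/2500
2 1 4839/5000
3 3/2 1177/1250
f(0.5y,1y) = ((2449/2500)/(4839/5000) − 1)/(1/2) = 118/4839 ≈ 2.4385%

step 1 [0.5y] swap r/2=51/2449: DF=(1 − 51/2449·(0))/(1+51/2449) = 2449/2500 ≈ 0.979600
step 2 [1y] bond c/2=29/800: DF=(4153573/4000000 − 29/800·(0.979600))/(1+29/800) = 4839/5000 ≈ 0.967800
step 3 [1.5y] bond c/2=1/32: DF=(165101/160000 − 1/32·(0.979600+0.967800))/(1+1/32) = 1177/1250 ≈ 0.941600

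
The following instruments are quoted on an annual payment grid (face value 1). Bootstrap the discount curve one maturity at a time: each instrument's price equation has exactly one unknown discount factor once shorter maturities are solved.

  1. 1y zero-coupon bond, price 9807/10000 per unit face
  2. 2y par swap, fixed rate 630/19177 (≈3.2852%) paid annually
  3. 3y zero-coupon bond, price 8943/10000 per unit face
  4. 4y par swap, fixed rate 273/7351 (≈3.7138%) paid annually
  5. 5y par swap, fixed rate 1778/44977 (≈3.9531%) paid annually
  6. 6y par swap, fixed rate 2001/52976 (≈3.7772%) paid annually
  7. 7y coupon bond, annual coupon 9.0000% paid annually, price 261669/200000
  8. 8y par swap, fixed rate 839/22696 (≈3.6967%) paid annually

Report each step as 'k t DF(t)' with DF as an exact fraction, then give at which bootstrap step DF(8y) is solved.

1 1 9807/10000
2 2 937/1000
3 3 8943/10000
4 4 1727/2000
5 5 4111/5000
6 6 7999/10000
7 7 7629/10000
8 8 7483/10000
DF(8y) is solved at step 8

step 1 [1y] zero: DF = P = 9807/10000 ≈ 0.980700
step 2 [2y] swap r/1=630/19177: DF=(1 − 630/19177·(0.980700))/(1+630/19177) = 937/1000 ≈ 0.937000
step 3 [3y] zero: DF = P = 8943/10000 ≈ 0.894300
step 4 [4y] swap r/1=273/7351: DF=(1 − 273/7351·(0.980700+0.937000+0.894300))/(1+273/7351) = 1727/2000 ≈ 0.863500
step 5 [5y] swap r/1=1778/44977: DF=(1 − 1778/44977·(0.980700+0.937000+0.894300+0.863500))/(1+1778/44977) = 4111/5000 ≈ 0.822200
step 6 [6y] swap r/1=2001/52976: DF=(1 − 2001/52976·(0.980700+0.937000+0.894300+0.863500+0.822200))/(1+2001/52976) = 7999/10000 ≈ 0.799900
step 7 [7y] bond c/1=9/100: DF=(261669/200000 − 9/100·(0.980700+0.937000+0.894300+0.863500+0.822200+0.799900))/(1+9/100) = 7629/10000 ≈ 0.762900
step 8 [8y] swap r/1=839/22696: DF=(1 − 839/22696·(0.980700+0.937000+0.894300+0.863500+0.822200+0.799900+0.762900))/(1+839/22696) = 7483/10000 ≈ 0.748300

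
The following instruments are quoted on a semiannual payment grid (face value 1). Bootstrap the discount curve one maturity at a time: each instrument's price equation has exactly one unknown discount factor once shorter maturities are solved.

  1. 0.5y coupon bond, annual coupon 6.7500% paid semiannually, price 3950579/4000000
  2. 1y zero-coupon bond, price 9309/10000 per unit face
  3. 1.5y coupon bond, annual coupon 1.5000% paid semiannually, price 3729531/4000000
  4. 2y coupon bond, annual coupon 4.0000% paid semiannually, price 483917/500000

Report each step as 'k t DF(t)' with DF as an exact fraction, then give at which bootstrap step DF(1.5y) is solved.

step 1 [0.5y] bond c/2=27/800: DF=(3950579/4000000 − 27/800·(0))/(1+27/800) = 4777/5000 ≈ 0.955400
step 2 [1y] zero: DF = P = 9309/10000 ≈ 0.930900
step 3 [1.5y] bond c/2=3/400: DF=(3729531/4000000 − 3/400·(0.955400+0.930900))/(1+3/400) = 4557/5000 ≈ 0.911400
step 4 [2y] bond c/2=1/50: DF=(483917/500000 − 1/50·(0.955400+0.930900+0.911400))/(1+1/50) = 447/500 ≈ 0.894000

1 1/2 4777/5000
2 1 9309/10000
3 3/2 4557/5000
4 2 447/500
DF(1.5y) is solved at step 3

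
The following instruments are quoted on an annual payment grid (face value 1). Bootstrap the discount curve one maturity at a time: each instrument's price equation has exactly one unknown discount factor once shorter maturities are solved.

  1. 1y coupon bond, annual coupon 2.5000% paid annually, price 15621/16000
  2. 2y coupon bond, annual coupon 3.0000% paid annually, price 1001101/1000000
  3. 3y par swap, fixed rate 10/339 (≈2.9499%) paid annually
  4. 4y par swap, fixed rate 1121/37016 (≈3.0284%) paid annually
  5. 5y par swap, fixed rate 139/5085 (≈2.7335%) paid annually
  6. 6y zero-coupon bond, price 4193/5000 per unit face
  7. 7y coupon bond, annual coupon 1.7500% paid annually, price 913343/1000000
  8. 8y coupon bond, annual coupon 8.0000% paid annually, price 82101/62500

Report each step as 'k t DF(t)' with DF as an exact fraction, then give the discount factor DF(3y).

1 1 381/400
2 2 4721/5000
3 3 917/1000
4 4 8879/10000
5 5 8749/10000
6 6 4193/5000
7 7 1609/2000
8 8 1889/2500
DF(3y) = 917/1000 ≈ 0.917000

step 1 [1y] bond c/1=1/40: DF=(15621/16000 − 1/40·(0))/(1+1/40) = 381/400 ≈ 0.952500
step 2 [2y] bond c/1=3/100: DF=(1001101/1000000 − 3/100·(0.952500))/(1+3/100) = 4721/5000 ≈ 0.944200
step 3 [3y] swap r/1=10/339: DF=(1 − 10/339·(0.952500+0.944200))/(1+10/339) = 917/1000 ≈ 0.917000
step 4 [4y] swap r/1=1121/37016: DF=(1 − 1121/37016·(0.952500+0.944200+0.917000))/(1+1121/37016) = 8879/10000 ≈ 0.887900
step 5 [5y] swap r/1=139/5085: DF=(1 − 139/5085·(0.952500+0.944200+0.917000+0.887900))/(1+139/5085) = 8749/10000 ≈ 0.874900
step 6 [6y] zero: DF = P = 4193/5000 ≈ 0.838600
step 7 [7y] bond c/1=7/400: DF=(913343/1000000 − 7/400·(0.952500+0.944200+0.917000+0.887900+0.874900+0.838600))/(1+7/400) = 1609/2000 ≈ 0.804500
step 8 [8y] bond c/1=2/25: DF=(82101/62500 − 2/25·(0.952500+0.944200+0.917000+0.887900+0.874900+0.838600+0.804500))/(1+2/25) = 1889/2500 ≈ 0.755600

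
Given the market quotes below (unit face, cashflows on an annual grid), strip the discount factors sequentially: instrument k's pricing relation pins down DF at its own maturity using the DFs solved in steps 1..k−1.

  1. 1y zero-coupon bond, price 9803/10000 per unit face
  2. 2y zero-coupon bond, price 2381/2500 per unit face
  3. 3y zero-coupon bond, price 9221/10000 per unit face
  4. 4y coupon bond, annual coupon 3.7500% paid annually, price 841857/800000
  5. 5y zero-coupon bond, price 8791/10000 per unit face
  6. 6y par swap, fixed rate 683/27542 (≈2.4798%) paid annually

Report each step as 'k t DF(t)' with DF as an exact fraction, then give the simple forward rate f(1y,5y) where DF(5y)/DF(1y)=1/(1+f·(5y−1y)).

step 1 [1y] zero: DF = P = 9803/10000 ≈ 0.980300
step 2 [2y] zero: DF = P = 2381/2500 ≈ 0.952400
step 3 [3y] zero: DF = P = 9221/10000 ≈ 0.922100
step 4 [4y] bond c/1=3/80: DF=(841857/800000 − 3/80·(0.980300+0.952400+0.922100))/(1+3/80) = 9111/10000 ≈ 0.911100
step 5 [5y] zero: DF = P = 8791/10000 ≈ 0.879100
step 6 [6y] swap r/1=683/27542: DF=(1 − 683/27542·(0.980300+0.952400+0.922100+0.911100+0.879100))/(1+683/27542) = 4317/5000 ≈ 0.863400

1 1 9803/10000
2 2 2381/2500
3 3 9221/10000
4 4 9111/10000
5 5 8791/10000
6 6 4317/5000
f(1y,5y) = ((9803/10000)/(8791/10000) − 1)/(4) = 253/8791 ≈ 2.8779%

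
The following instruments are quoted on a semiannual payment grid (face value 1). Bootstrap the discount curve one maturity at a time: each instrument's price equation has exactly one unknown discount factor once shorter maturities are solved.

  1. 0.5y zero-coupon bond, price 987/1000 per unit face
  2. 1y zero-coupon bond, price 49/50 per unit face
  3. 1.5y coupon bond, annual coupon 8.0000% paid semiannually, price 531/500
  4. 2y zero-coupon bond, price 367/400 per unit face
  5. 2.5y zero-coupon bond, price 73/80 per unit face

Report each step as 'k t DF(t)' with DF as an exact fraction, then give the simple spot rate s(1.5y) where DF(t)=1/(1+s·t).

step 1 [0.5y] zero: DF = P = 987/1000 ≈ 0.987000
step 2 [1y] zero: DF = P = 49/50 ≈ 0.980000
step 3 [1.5y] bond c/2=1/25: DF=(531/500 − 1/25·(0.987000+0.980000))/(1+1/25) = 1891/2000 ≈ 0.945500
step 4 [2y] zero: DF = P = 367/400 ≈ 0.917500
step 5 [2.5y] zero: DF = P = 73/80 ≈ 0.912500

1 1/2 987/1000
2 1 49/50
3 3/2 1891/2000
4 2 367/400
5 5/2 73/80
s(1.5y) = (1/(1891/2000) − 1)/(3/2) = 218/5673 ≈ 3.8428%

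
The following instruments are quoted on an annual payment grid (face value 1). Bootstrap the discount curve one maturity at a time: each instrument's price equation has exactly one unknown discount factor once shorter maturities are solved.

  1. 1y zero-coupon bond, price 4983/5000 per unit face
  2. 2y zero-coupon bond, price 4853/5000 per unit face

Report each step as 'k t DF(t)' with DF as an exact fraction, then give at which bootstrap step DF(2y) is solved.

1 1 4983/5000
2 2 4853/5000
DF(2y) is solved at step 2

step 1 [1y] zero: DF = P = 4983/5000 ≈ 0.996600
step 2 [2y] zero: DF = P = 4853/5000 ≈ 0.970600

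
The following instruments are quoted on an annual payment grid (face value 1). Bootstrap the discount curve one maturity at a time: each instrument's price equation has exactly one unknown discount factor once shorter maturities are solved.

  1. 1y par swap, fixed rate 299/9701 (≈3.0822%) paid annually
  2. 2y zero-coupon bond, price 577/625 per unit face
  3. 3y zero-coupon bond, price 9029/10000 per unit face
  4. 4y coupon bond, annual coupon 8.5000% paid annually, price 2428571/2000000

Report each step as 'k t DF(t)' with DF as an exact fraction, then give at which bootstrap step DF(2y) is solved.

step 1 [1y] swap r/1=299/9701: DF=(1 − 299/9701·(0))/(1+299/9701) = 9701/10000 ≈ 0.970100
step 2 [2y] zero: DF = P = 577/625 ≈ 0.923200
step 3 [3y] zero: DF = P = 9029/10000 ≈ 0.902900
step 4 [4y] bond c/1=17/200: DF=(2428571/2000000 − 17/200·(0.970100+0.923200+0.902900))/(1+17/200) = 9001/10000 ≈ 0.900100

1 1 9701/10000
2 2 577/625
3 3 9029/10000
4 4 9001/10000
DF(2y) is solved at step 2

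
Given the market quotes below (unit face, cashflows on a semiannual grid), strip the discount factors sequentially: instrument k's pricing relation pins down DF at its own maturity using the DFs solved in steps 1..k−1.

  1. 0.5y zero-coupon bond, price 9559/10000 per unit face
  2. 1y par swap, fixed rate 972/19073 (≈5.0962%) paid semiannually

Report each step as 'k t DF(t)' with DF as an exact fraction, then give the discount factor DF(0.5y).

1 1/2 9559/10000
2 1 4757/5000
DF(0.5y) = 9559/10000 ≈ 0.955900

step 1 [0.5y] zero: DF = P = 9559/10000 ≈ 0.955900
step 2 [1y] swap r/2=486/19073: DF=(1 − 486/19073·(0.955900))/(1+486/19073) = 4757/5000 ≈ 0.951400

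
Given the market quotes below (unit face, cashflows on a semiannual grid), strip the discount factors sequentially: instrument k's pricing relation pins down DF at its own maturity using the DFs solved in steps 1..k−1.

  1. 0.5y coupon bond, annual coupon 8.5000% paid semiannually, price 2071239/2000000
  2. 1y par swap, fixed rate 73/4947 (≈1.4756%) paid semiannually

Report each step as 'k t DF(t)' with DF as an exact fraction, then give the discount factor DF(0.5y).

step 1 [0.5y] bond c/2=17/400: DF=(2071239/2000000 − 17/400·(0))/(1+17/400) = 4967/5000 ≈ 0.993400
step 2 [1y] swap r/2=73/9894: DF=(1 − 73/9894·(0.993400))/(1+73/9894) = 4927/5000 ≈ 0.985400

1 1/2 4967/5000
2 1 4927/5000
DF(0.5y) = 4967/5000 ≈ 0.993400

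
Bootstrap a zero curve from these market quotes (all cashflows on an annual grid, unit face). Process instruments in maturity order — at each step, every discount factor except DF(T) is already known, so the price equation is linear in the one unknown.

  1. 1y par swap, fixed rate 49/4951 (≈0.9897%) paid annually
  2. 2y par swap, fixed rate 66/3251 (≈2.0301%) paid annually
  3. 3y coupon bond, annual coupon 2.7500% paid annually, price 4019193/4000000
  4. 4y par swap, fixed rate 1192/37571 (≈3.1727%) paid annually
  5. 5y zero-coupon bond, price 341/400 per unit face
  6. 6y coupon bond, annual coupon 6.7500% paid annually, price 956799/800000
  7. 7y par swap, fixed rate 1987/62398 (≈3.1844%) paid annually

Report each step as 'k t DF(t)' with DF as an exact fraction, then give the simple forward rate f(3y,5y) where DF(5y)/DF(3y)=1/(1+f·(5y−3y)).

1 1 4951/5000
2 2 2401/2500
3 3 9257/10000
4 4 1101/1250
5 5 341/400
6 6 8289/10000
7 7 8013/10000
f(3y,5y) = ((9257/10000)/(341/400) − 1)/(2) = 366/8525 ≈ 4.2933%

step 1 [1y] swap r/1=49/4951: DF=(1 − 49/4951·(0))/(1+49/4951) = 4951/5000 ≈ 0.990200
step 2 [2y] swap r/1=66/3251: DF=(1 − 66/3251·(0.990200))/(1+66/3251) = 2401/2500 ≈ 0.960400
step 3 [3y] bond c/1=11/400: DF=(4019193/4000000 − 11/400·(0.990200+0.960400))/(1+11/400) = 9257/10000 ≈ 0.925700
step 4 [4y] swap r/1=1192/37571: DF=(1 − 1192/37571·(0.990200+0.960400+0.925700))/(1+1192/37571) = 1101/1250 ≈ 0.880800
step 5 [5y] zero: DF = P = 341/400 ≈ 0.852500
step 6 [6y] bond c/1=27/400: DF=(956799/800000 − 27/400·(0.990200+0.960400+0.925700+0.880800+0.852500))/(1+27/400) = 8289/10000 ≈ 0.828900
step 7 [7y] swap r/1=1987/62398: DF=(1 − 1987/62398·(0.990200+0.960400+0.925700+0.880800+0.852500+0.828900))/(1+1987/62398) = 8013/10000 ≈ 0.801300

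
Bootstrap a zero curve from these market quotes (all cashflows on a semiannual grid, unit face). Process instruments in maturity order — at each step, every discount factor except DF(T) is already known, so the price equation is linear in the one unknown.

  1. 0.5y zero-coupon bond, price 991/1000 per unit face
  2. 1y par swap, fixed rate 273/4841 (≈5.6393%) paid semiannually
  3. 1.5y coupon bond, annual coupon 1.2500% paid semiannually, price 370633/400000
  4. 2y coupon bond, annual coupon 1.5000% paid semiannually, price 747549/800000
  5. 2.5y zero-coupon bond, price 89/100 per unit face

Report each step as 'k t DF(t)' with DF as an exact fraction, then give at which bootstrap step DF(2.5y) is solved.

step 1 [0.5y] zero: DF = P = 991/1000 ≈ 0.991000
step 2 [1y] swap r/2=273/9682: DF=(1 − 273/9682·(0.991000))/(1+273/9682) = 4727/5000 ≈ 0.945400
step 3 [1.5y] bond c/2=1/160: DF=(370633/400000 − 1/160·(0.991000+0.945400))/(1+1/160) = 568/625 ≈ 0.908800
step 4 [2y] bond c/2=3/400: DF=(747549/800000 − 3/400·(0.991000+0.945400+0.908800))/(1+3/400) = 9063/10000 ≈ 0.906300
step 5 [2.5y] zero: DF = P = 89/100 ≈ 0.890000

1 1/2 991/1000
2 1 4727/5000
3 3/2 568/625
4 2 9063/10000
5 5/2 89/100
DF(2.5y) is solved at step 5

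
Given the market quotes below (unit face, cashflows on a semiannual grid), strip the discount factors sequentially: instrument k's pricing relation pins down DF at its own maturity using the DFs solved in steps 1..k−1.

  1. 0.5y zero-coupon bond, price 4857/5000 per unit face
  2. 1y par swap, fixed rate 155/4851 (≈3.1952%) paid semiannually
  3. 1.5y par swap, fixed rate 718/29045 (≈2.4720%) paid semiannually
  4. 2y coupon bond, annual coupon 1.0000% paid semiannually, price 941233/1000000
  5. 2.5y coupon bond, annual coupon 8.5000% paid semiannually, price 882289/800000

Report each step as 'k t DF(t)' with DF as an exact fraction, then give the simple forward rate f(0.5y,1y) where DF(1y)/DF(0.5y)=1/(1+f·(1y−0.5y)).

step 1 [0.5y] zero: DF = P = 4857/5000 ≈ 0.971400
step 2 [1y] swap r/2=155/9702: DF=(1 − 155/9702·(0.971400))/(1+155/9702) = 969/1000 ≈ 0.969000
step 3 [1.5y] swap r/2=359/29045: DF=(1 − 359/29045·(0.971400+0.969000))/(1+359/29045) = 9641/10000 ≈ 0.964100
step 4 [2y] bond c/2=1/200: DF=(941233/1000000 − 1/200·(0.971400+0.969000+0.964100))/(1+1/200) = 9221/10000 ≈ 0.922100
step 5 [2.5y] bond c/2=17/400: DF=(882289/800000 − 17/400·(0.971400+0.969000+0.964100+0.922100))/(1+17/400) = 9019/10000 ≈ 0.901900

1 1/2 4857/5000
2 1 969/1000
3 3/2 9641/10000
4 2 9221/10000
5 5/2 9019/10000
f(0.5y,1y) = ((4857/5000)/(969/1000) − 1)/(1/2) = 8/1615 ≈ 0.4954%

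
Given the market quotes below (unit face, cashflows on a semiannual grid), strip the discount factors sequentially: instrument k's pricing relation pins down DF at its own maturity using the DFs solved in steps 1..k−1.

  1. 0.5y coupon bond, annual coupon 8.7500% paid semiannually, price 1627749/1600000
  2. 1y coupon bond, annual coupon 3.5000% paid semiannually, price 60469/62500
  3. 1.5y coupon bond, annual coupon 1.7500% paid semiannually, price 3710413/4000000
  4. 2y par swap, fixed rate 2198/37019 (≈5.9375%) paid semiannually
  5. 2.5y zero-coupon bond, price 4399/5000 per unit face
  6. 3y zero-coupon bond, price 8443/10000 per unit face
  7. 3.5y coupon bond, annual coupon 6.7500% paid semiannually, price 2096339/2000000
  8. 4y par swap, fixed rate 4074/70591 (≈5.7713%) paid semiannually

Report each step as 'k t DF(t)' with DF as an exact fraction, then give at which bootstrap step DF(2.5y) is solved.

step 1 [0.5y] bond c/2=7/160: DF=(1627749/1600000 − 7/160·(0))/(1+7/160) = 9747/10000 ≈ 0.974700
step 2 [1y] bond c/2=7/400: DF=(60469/62500 − 7/400·(0.974700))/(1+7/400) = 9341/10000 ≈ 0.934100
step 3 [1.5y] bond c/2=7/800: DF=(3710413/4000000 − 7/800·(0.974700+0.934100))/(1+7/800) = 903/1000 ≈ 0.903000
step 4 [2y] swap r/2=1099/37019: DF=(1 − 1099/37019·(0.974700+0.934100+0.903000))/(1+1099/37019) = 8901/10000 ≈ 0.890100
step 5 [2.5y] zero: DF = P = 4399/5000 ≈ 0.879800
step 6 [3y] zero: DF = P = 8443/10000 ≈ 0.844300
step 7 [3.5y] bond c/2=27/800: DF=(2096339/2000000 − 27/800·(0.974700+0.934100+0.903000+0.890100+0.879800+0.844300))/(1+27/800) = 523/625 ≈ 0.836800
step 8 [4y] swap r/2=2037/70591: DF=(1 − 2037/70591·(0.974700+0.934100+0.903000+0.890100+0.879800+0.844300+0.836800))/(1+2037/70591) = 7963/10000 ≈ 0.796300

1 1/2 9747/10000
2 1 9341/10000
3 3/2 903/1000
4 2 8901/10000
5 5/2 4399/5000
6 3 8443/10000
7 7/2 523/625
8 4 7963/10000
DF(2.5y) is solved at step 5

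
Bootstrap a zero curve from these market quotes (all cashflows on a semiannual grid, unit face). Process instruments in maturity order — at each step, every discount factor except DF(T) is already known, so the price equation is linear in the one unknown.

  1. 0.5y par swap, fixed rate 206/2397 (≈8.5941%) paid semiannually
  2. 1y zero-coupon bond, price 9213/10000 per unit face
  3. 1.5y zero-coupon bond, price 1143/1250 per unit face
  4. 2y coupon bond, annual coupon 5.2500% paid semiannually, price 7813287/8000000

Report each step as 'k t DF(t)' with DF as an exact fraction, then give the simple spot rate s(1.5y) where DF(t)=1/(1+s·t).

step 1 [0.5y] swap r/2=103/2397: DF=(1 − 103/2397·(0))/(1+103/2397) = 2397/2500 ≈ 0.958800
step 2 [1y] zero: DF = P = 9213/10000 ≈ 0.921300
step 3 [1.5y] zero: DF = P = 1143/1250 ≈ 0.914400
step 4 [2y] bond c/2=21/800: DF=(7813287/8000000 − 21/800·(0.958800+0.921300+0.914400))/(1+21/800) = 4401/5000 ≈ 0.880200

1 1/2 2397/2500
2 1 9213/10000
3 3/2 1143/1250
4 2 4401/5000
s(1.5y) = (1/(1143/1250) − 1)/(3/2) = 214/3429 ≈ 6.2409%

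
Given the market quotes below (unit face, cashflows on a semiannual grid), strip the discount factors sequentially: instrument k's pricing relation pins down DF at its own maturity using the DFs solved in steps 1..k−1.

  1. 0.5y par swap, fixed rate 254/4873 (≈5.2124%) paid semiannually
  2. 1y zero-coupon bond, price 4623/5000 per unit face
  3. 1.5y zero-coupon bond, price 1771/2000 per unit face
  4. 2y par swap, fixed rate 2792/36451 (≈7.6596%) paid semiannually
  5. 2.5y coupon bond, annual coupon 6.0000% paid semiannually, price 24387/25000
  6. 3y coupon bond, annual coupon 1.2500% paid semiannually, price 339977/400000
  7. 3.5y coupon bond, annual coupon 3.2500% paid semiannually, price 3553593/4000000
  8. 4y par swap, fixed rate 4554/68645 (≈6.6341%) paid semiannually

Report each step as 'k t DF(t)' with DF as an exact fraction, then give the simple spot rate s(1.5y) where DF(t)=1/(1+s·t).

1 1/2 4873/5000
2 1 4623/5000
3 3/2 1771/2000
4 2 2151/2500
5 5/2 8409/10000
6 3 1021/1250
7 7/2 3947/5000
8 4 7723/10000
s(1.5y) = (1/(1771/2000) − 1)/(3/2) = 458/5313 ≈ 8.6204%

step 1 [0.5y] swap r/2=127/4873: DF=(1 − 127/4873·(0))/(1+127/4873) = 4873/5000 ≈ 0.974600
step 2 [1y] zero: DF = P = 4623/5000 ≈ 0.924600
step 3 [1.5y] zero: DF = P = 1771/2000 ≈ 0.885500
step 4 [2y] swap r/2=1396/36451: DF=(1 − 1396/36451·(0.974600+0.924600+0.885500))/(1+1396/36451) = 2151/2500 ≈ 0.860400
step 5 [2.5y] bond c/2=3/100: DF=(24387/25000 − 3/100·(0.974600+0.924600+0.885500+0.860400))/(1+3/100) = 8409/10000 ≈ 0.840900
step 6 [3y] bond c/2=1/160: DF=(339977/400000 − 1/160·(0.974600+0.924600+0.885500+0.860400+0.840900))/(1+1/160) = 1021/1250 ≈ 0.816800
step 7 [3.5y] bond c/2=13/800: DF=(3553593/4000000 − 13/800·(0.974600+0.924600+0.885500+0.860400+0.840900+0.816800))/(1+13/800) = 3947/5000 ≈ 0.789400
step 8 [4y] swap r/2=2277/68645: DF=(1 − 2277/68645·(0.974600+0.924600+0.885500+0.860400+0.840900+0.816800+0.789400))/(1+2277/68645) = 7723/10000 ≈ 0.772300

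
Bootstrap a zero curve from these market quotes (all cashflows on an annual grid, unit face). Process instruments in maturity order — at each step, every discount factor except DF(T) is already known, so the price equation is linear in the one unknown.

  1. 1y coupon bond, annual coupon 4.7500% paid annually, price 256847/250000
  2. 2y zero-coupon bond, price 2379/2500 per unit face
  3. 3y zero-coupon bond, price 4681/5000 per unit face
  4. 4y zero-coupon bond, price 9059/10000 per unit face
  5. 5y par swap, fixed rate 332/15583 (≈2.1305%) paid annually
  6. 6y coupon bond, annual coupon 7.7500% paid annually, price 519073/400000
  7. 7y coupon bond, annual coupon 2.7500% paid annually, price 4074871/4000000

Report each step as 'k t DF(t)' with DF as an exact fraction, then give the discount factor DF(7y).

step 1 [1y] bond c/1=19/400: DF=(256847/250000 − 19/400·(0))/(1+19/400) = 613/625 ≈ 0.980800
step 2 [2y] zero: DF = P = 2379/2500 ≈ 0.951600
step 3 [3y] zero: DF = P = 4681/5000 ≈ 0.936200
step 4 [4y] zero: DF = P = 9059/10000 ≈ 0.905900
step 5 [5y] swap r/1=332/15583: DF=(1 − 332/15583·(0.980800+0.951600+0.936200+0.905900))/(1+332/15583) = 2251/2500 ≈ 0.900400
step 6 [6y] bond c/1=31/400: DF=(519073/400000 − 31/400·(0.980800+0.951600+0.936200+0.905900+0.900400))/(1+31/400) = 8681/10000 ≈ 0.868100
step 7 [7y] bond c/1=11/400: DF=(4074871/4000000 − 11/400·(0.980800+0.951600+0.936200+0.905900+0.900400+0.868100))/(1+11/400) = 8431/10000 ≈ 0.843100

1 1 613/625
2 2 2379/2500
3 3 4681/5000
4 4 9059/10000
5 5 2251/2500
6 6 8681/10000
7 7 8431/10000
DF(7y) = 8431/10000 ≈ 0.843100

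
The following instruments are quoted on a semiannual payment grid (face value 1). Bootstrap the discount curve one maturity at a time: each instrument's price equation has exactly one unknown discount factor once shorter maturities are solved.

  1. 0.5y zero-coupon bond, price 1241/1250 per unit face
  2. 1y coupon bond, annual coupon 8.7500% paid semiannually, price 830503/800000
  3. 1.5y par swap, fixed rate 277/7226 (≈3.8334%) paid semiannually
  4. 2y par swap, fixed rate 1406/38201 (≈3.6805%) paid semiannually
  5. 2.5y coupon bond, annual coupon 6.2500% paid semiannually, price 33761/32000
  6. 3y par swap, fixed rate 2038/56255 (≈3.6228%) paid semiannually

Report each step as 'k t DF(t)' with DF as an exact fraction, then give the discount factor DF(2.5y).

1 1/2 1241/1250
2 1 953/1000
3 3/2 4723/5000
4 2 9297/10000
5 5/2 9073/10000
6 3 8981/10000
DF(2.5y) = 9073/10000 ≈ 0.907300

step 1 [0.5y] zero: DF = P = 1241/1250 ≈ 0.992800
step 2 [1y] bond c/2=7/160: DF=(830503/800000 − 7/160·(0.992800))/(1+7/160) = 953/1000 ≈ 0.953000
step 3 [1.5y] swap r/2=277/14452: DF=(1 − 277/14452·(0.992800+0.953000))/(1+277/14452) = 4723/5000 ≈ 0.944600
step 4 [2y] swap r/2=703/38201: DF=(1 − 703/38201·(0.992800+0.953000+0.944600))/(1+703/38201) = 9297/10000 ≈ 0.929700
step 5 [2.5y] bond c/2=1/32: DF=(33761/32000 − 1/32·(0.992800+0.953000+0.944600+0.929700))/(1+1/32) = 9073/10000 ≈ 0.907300
step 6 [3y] swap r/2=1019/56255: DF=(1 − 1019/56255·(0.992800+0.953000+0.944600+0.929700+0.907300))/(1+1019/56255) = 8981/10000 ≈ 0.898100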